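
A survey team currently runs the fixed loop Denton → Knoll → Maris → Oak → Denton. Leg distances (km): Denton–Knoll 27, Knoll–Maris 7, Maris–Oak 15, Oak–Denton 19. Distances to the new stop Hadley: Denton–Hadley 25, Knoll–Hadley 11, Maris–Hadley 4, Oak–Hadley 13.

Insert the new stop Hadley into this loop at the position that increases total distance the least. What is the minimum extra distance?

Minimum extra distance: 2 km, inserting Hadley between Maris and Oak.

Insertion cost between consecutive stops i–j is d(i,Hadley) + d(Hadley,j) − d(i,j):
  between Denton and Knoll: 25 + 11 − 27 = 9
  between Knoll and Maris: 11 + 4 − 7 = 8
  between Maris and Oak: 4 + 13 − 15 = 2
  between Oak and Denton: 13 + 25 − 19 = 19
Cheapest insertion is between Maris and Oak, adding 2.
New total = 68 + 2 = 70.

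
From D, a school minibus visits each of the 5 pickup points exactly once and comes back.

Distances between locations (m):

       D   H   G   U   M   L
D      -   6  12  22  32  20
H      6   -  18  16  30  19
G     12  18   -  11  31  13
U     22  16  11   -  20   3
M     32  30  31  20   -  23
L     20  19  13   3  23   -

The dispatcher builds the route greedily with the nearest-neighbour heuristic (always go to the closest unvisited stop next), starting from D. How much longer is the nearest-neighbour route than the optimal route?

D: H=6, G=12, L=20, U=22, M=32 ⇒ H
H: U=16, G=18, L=19, M=30 ⇒ U
U: L=3, G=11, M=20 ⇒ L
L: G=13, M=23 ⇒ G
G: M=31 ⇒ M
NN route D → H → U → L → G → M → D costs 101.
Optimal: D → H → M → U → L → G → D costs 84 (by enumerating all 60 distinct tours).
Excess = 101 − 84 = 17.

17 m longer than the optimal tour.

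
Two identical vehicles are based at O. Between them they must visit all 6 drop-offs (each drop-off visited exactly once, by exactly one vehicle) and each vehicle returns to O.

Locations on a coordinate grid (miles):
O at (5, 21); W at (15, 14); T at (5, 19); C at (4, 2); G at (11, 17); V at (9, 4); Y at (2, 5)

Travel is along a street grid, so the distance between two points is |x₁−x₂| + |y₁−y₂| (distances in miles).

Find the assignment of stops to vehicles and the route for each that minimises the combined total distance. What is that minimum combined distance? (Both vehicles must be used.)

Check every non-empty split of the stops between the two vehicles; for each half take its own optimal tour:
  {W} + {T, C, G, V, Y}: 34 + 56 = 90
  {T} + {W, C, G, V, Y}: 4 + 64 = 68
  {W, T} + {C, G, V, Y}: 34 + 56 = 90
  {C} + {W, T, G, V, Y}: 40 + 60 = 100
  {W, C} + {T, G, V, Y}: 60 + 52 = 112
  {T, C} + {W, G, V, Y}: 40 + 60 = 100
  … (31 splits in total)
Best: vehicle 1 O → T → O = 4; vehicle 2 O → G → W → V → C → Y → O = 64; combined 68.

68 miles — the smallest possible combined total.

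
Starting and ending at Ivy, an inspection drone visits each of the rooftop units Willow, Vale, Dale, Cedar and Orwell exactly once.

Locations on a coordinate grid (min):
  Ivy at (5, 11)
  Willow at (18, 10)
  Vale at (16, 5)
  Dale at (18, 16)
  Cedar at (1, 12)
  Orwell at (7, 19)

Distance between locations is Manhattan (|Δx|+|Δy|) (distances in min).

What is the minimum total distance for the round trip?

Minimum total distance: 62 min.

Ivy - Willow - Vale - Dale - Cedar - Orwell - Ivy: 14+7+13+21+13+10 = 78
Ivy - Willow - Vale - Dale - Orwell - Cedar - Ivy: 14+7+13+14+13+5 = 66
Ivy - Willow - Vale - Cedar - Dale - Orwell - Ivy: 14+7+22+21+14+10 = 88
Ivy - Willow - Vale - Cedar - Orwell - Dale - Ivy: 14+7+22+13+14+18 = 88
Ivy - Willow - Vale - Orwell - Dale - Cedar - Ivy: 14+7+23+14+21+5 = 84
Ivy - Willow - Vale - Orwell - Cedar - Dale - Ivy: 14+7+23+13+21+18 = 96
Ivy - Willow - Dale - Vale - Cedar - Orwell - Ivy: 14+6+13+22+13+10 = 78
Ivy - Willow - Dale - Vale - Orwell - Cedar - Ivy: 14+6+13+23+13+5 = 74
Ivy - Willow - Dale - Cedar - Vale - Orwell - Ivy: 14+6+21+22+23+10 = 96
Ivy - Willow - Dale - Cedar - Orwell - Vale - Ivy: 14+6+21+13+23+17 = 94
Ivy - Willow - Dale - Orwell - Vale - Cedar - Ivy: 14+6+14+23+22+5 = 84
Ivy - Willow - Dale - Orwell - Cedar - Vale - Ivy: 14+6+14+13+22+17 = 86
Ivy - Willow - Cedar - Vale - Dale - Orwell - Ivy: 14+19+22+13+14+10 = 92
Ivy - Willow - Cedar - Vale - Orwell - Dale - Ivy: 14+19+22+23+14+18 = 110
… (46 more)
Ivy - Vale - Willow - Dale - Orwell - Cedar - Ivy: 17+7+6+14+13+5 = 62  ← best
The minimum is 62.
One optimal route: Ivy → Vale → Willow → Dale → Orwell → Cedar → Ivy (or its reverse).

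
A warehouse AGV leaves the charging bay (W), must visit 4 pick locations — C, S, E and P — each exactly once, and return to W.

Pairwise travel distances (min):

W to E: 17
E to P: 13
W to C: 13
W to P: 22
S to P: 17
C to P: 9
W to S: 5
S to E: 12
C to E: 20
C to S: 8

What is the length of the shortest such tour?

With 4 stops there are 4!/2 = 12 distinct round trips (a route and its reverse cost the same).
W-C-S-E-P-W: 13+8+12+13+22 = 68
W-C-S-P-E-W: 13+8+17+13+17 = 68
W-C-E-S-P-W: 13+20+12+17+22 = 84
W-C-E-P-S-W: 13+20+13+17+5 = 68
W-C-P-S-E-W: 13+9+17+12+17 = 68
W-C-P-E-S-W: 13+9+13+12+5 = 52
W-S-C-E-P-W: 5+8+20+13+22 = 68
W-S-C-P-E-W: 5+8+9+13+17 = 52
W-S-E-C-P-W: 5+12+20+9+22 = 68
W-S-P-C-E-W: 5+17+9+20+17 = 68
W-E-C-S-P-W: 17+20+8+17+22 = 84
W-E-S-C-P-W: 17+12+8+9+22 = 68
The minimum is 52.
One optimal route: W → C → P → E → S → W (or its reverse).

Minimum total distance: 52 min.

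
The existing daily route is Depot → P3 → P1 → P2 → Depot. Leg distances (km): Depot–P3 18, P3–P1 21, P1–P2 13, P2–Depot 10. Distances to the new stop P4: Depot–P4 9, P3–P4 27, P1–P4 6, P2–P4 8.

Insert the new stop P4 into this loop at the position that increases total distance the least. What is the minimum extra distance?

Insertion cost between consecutive stops i–j is d(i,P4) + d(P4,j) − d(i,j):
  between Depot and P3: 9 + 27 − 18 = 18
  between P3 and P1: 27 + 6 − 21 = 12
  between P1 and P2: 6 + 8 − 13 = 1
  between P2 and Depot: 8 + 9 − 10 = 7
Cheapest insertion is between P1 and P2, adding 1.
New total = 62 + 1 = 63.

Adding 1 km by placing P4 on the P1–P2 leg.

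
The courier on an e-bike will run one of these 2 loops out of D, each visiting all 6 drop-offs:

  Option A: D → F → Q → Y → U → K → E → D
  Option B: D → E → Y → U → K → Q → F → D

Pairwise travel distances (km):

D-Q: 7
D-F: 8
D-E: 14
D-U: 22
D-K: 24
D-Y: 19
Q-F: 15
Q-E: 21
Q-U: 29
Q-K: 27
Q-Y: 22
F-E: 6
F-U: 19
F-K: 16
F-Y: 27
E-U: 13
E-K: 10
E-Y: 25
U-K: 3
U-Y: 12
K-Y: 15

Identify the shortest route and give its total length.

Shortest is Option A, total 84 km.

Option A: 8 + 15 + 22 + 12 + 3 + 10 + 14 = 84
Option B: 14 + 25 + 12 + 3 + 27 + 15 + 8 = 104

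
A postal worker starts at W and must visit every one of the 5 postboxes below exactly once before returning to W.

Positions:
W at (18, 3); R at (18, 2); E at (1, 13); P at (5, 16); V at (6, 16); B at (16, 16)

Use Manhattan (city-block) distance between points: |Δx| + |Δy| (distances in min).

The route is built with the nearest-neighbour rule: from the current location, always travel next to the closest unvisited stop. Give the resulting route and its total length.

62 min along W → R → B → V → P → E → W.

At W the remaining stops are R 1, B 15, V 25, P 26, E 27; go to R.
At R the remaining stops are B 16, V 26, P 27, E 28; go to B.
At B the remaining stops are V 10, P 11, E 18; go to V.
At V the remaining stops are P 1, E 8; go to P.
At P the remaining stops are E 7; go to E.
Return E→W: 27.
Total = 1 + 16 + 10 + 1 + 7 + 27 = 62.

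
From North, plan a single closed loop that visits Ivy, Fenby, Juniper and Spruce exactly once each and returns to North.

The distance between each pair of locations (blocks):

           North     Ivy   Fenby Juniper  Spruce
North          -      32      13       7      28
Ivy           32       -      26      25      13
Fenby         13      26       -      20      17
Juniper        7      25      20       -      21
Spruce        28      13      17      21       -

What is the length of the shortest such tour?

There are 12 distinct closed tours to check (reversals are equivalent).
North→Ivy→Fenby→Juniper→Spruce→North: 32+26+20+21+28 = 127
North→Ivy→Fenby→Spruce→Juniper→North: 32+26+17+21+7 = 103
North→Ivy→Juniper→Fenby→Spruce→North: 32+25+20+17+28 = 122
North→Ivy→Juniper→Spruce→Fenby→North: 32+25+21+17+13 = 108
North→Ivy→Spruce→Fenby→Juniper→North: 32+13+17+20+7 = 89
North→Ivy→Spruce→Juniper→Fenby→North: 32+13+21+20+13 = 99
North→Fenby→Ivy→Juniper→Spruce→North: 13+26+25+21+28 = 113
North→Fenby→Ivy→Spruce→Juniper→North: 13+26+13+21+7 = 80
North→Fenby→Juniper→Ivy→Spruce→North: 13+20+25+13+28 = 99
North→Fenby→Spruce→Ivy→Juniper→North: 13+17+13+25+7 = 75
North→Juniper→Ivy→Fenby→Spruce→North: 7+25+26+17+28 = 103
North→Juniper→Fenby→Ivy→Spruce→North: 7+20+26+13+28 = 94
The minimum is 75.
One optimal route: North → Fenby → Spruce → Ivy → Juniper → North (or its reverse).

75 blocks — the shortest possible round trip.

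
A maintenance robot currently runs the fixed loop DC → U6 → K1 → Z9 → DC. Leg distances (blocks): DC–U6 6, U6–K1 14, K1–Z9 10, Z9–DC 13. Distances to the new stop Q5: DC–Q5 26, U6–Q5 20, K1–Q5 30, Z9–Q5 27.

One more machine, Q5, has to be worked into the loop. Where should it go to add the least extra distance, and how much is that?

Minimum extra distance: 36 blocks, inserting Q5 between U6 and K1.

Insertion cost between consecutive stops i–j is d(i,Q5) + d(Q5,j) − d(i,j):
  between DC and U6: 26 + 20 − 6 = 40
  between U6 and K1: 20 + 30 − 14 = 36
  between K1 and Z9: 30 + 27 − 10 = 47
  between Z9 and DC: 27 + 26 − 13 = 40
Cheapest insertion is between U6 and K1, adding 36.
New total = 43 + 36 = 79.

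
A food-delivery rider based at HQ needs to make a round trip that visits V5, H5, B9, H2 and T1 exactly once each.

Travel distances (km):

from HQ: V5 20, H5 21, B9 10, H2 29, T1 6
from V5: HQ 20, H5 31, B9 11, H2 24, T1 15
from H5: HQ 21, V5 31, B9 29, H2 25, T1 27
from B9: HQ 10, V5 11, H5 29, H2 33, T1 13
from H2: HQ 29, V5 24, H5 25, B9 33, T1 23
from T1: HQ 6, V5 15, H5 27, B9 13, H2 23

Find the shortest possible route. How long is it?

There are 60 distinct closed tours to check (reversals are equivalent).
HQ→V5→H5→B9→H2→T1→HQ: 20+31+29+33+23+6 = 142
HQ→V5→H5→B9→T1→H2→HQ: 20+31+29+13+23+29 = 145
HQ→V5→H5→H2→B9→T1→HQ: 20+31+25+33+13+6 = 128
HQ→V5→H5→H2→T1→B9→HQ: 20+31+25+23+13+10 = 122
HQ→V5→H5→T1→B9→H2→HQ: 20+31+27+13+33+29 = 153
HQ→V5→H5→T1→H2→B9→HQ: 20+31+27+23+33+10 = 144
HQ→V5→B9→H5→H2→T1→HQ: 20+11+29+25+23+6 = 114
HQ→V5→B9→H5→T1→H2→HQ: 20+11+29+27+23+29 = 139
HQ→V5→B9→H2→H5→T1→HQ: 20+11+33+25+27+6 = 122
HQ→V5→B9→H2→T1→H5→HQ: 20+11+33+23+27+21 = 135
HQ→V5→B9→T1→H5→H2→HQ: 20+11+13+27+25+29 = 125
HQ→V5→B9→T1→H2→H5→HQ: 20+11+13+23+25+21 = 113
HQ→V5→H2→H5→B9→T1→HQ: 20+24+25+29+13+6 = 117
HQ→V5→H2→H5→T1→B9→HQ: 20+24+25+27+13+10 = 119
… (46 more)
HQ→H5→H2→V5→B9→T1→HQ: 21+25+24+11+13+6 = 100  ← best
The minimum is 100.
One optimal route: HQ → H5 → H2 → V5 → B9 → T1 → HQ (or its reverse).

Minimum total distance: 100 km.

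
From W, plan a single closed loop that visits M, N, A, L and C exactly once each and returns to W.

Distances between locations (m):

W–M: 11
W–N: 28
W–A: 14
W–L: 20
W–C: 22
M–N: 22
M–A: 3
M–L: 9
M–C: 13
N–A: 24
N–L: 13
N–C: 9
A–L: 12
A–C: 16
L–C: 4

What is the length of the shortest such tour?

W → M → N → A → L → C → W: 11+22+24+12+4+22 = 95
W → M → N → A → C → L → W: 11+22+24+16+4+20 = 97
W → M → N → L → A → C → W: 11+22+13+12+16+22 = 96
W → M → N → L → C → A → W: 11+22+13+4+16+14 = 80
W → M → N → C → A → L → W: 11+22+9+16+12+20 = 90
W → M → N → C → L → A → W: 11+22+9+4+12+14 = 72
W → M → A → N → L → C → W: 11+3+24+13+4+22 = 77
W → M → A → N → C → L → W: 11+3+24+9+4+20 = 71
W → M → A → L → N → C → W: 11+3+12+13+9+22 = 70
W → M → A → L → C → N → W: 11+3+12+4+9+28 = 67
W → M → A → C → N → L → W: 11+3+16+9+13+20 = 72
W → M → A → C → L → N → W: 11+3+16+4+13+28 = 75
W → M → L → N → A → C → W: 11+9+13+24+16+22 = 95
W → M → L → N → C → A → W: 11+9+13+9+16+14 = 72
… (46 more)
The minimum is 67.
One optimal route: W → M → A → L → C → N → W (or its reverse).

Minimum total distance: 67 m.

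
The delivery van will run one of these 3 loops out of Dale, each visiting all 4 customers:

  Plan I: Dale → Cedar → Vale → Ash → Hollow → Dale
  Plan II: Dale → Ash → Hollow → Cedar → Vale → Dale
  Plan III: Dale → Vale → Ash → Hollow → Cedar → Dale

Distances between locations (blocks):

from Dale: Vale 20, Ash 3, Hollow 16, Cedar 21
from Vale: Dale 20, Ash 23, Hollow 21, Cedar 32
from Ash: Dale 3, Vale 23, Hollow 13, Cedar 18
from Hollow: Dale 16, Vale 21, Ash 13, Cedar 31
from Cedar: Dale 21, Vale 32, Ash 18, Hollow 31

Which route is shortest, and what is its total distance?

99 blocks — Plan II is the shortest.

Plan I: 21 + 32 + 23 + 13 + 16 = 105
Plan II: 3 + 13 + 31 + 32 + 20 = 99
Plan III: 20 + 23 + 13 + 31 + 21 = 108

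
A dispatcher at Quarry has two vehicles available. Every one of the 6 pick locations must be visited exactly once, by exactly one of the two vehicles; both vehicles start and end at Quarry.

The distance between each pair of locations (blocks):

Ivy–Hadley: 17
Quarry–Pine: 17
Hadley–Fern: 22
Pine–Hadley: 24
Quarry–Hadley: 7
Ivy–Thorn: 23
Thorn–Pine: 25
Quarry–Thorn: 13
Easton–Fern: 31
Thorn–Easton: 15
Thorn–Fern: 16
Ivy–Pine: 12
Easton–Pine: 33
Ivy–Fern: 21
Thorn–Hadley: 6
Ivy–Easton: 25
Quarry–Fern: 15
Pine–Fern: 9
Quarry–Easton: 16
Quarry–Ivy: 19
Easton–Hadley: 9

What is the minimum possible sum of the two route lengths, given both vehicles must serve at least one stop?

Minimum combined distance: 99 blocks.

There are 2^5 − 1 = 31 ways to divide the 6 stops into two non-empty groups. For each, the best each vehicle can do is its own shortest tour through its group:
  {Ivy} + {Thorn, Easton, Pine, Hadley, Fern}: 38 + 73 = 111
  {Thorn} + {Ivy, Easton, Pine, Hadley, Fern}: 26 + 77 = 103
  {Ivy, Thorn} + {Easton, Pine, Hadley, Fern}: 55 + 73 = 128
  {Easton} + {Ivy, Thorn, Pine, Hadley, Fern}: 32 + 69 = 101
  {Ivy, Easton} + {Thorn, Pine, Hadley, Fern}: 60 + 55 = 115
  {Thorn, Easton} + {Ivy, Pine, Hadley, Fern}: 44 + 60 = 104
  … (31 splits in total)
  {Thorn, Easton, Hadley} + {Ivy, Pine, Fern}: 44 + 55 = 99  ← best
Best: vehicle 1 Quarry → Thorn → Easton → Hadley → Quarry = 44; vehicle 2 Quarry → Ivy → Pine → Fern → Quarry = 55; combined 99.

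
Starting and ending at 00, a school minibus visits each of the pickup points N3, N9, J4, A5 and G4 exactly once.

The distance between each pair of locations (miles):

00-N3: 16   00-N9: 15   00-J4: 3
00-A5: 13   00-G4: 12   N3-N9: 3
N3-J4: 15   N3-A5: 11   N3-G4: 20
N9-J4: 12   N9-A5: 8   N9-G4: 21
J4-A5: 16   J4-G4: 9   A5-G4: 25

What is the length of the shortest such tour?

With 5 stops there are 5!/2 = 60 distinct round trips (a route and its reverse cost the same).
00 → N3 → N9 → J4 → A5 → G4 → 00: 16+3+12+16+25+12 = 84
00 → N3 → N9 → J4 → G4 → A5 → 00: 16+3+12+9+25+13 = 78
00 → N3 → N9 → A5 → J4 → G4 → 00: 16+3+8+16+9+12 = 64
00 → N3 → N9 → A5 → G4 → J4 → 00: 16+3+8+25+9+3 = 64
00 → N3 → N9 → G4 → J4 → A5 → 00: 16+3+21+9+16+13 = 78
00 → N3 → N9 → G4 → A5 → J4 → 00: 16+3+21+25+16+3 = 84
00 → N3 → J4 → N9 → A5 → G4 → 00: 16+15+12+8+25+12 = 88
00 → N3 → J4 → N9 → G4 → A5 → 00: 16+15+12+21+25+13 = 102
00 → N3 → J4 → A5 → N9 → G4 → 00: 16+15+16+8+21+12 = 88
00 → N3 → J4 → A5 → G4 → N9 → 00: 16+15+16+25+21+15 = 108
00 → N3 → J4 → G4 → N9 → A5 → 00: 16+15+9+21+8+13 = 82
00 → N3 → J4 → G4 → A5 → N9 → 00: 16+15+9+25+8+15 = 88
00 → N3 → A5 → N9 → J4 → G4 → 00: 16+11+8+12+9+12 = 68
00 → N3 → A5 → N9 → G4 → J4 → 00: 16+11+8+21+9+3 = 68
… (46 more)
00 → J4 → G4 → N3 → N9 → A5 → 00: 3+9+20+3+8+13 = 56  ← best
The minimum is 56.
One optimal route: 00 → J4 → G4 → N3 → N9 → A5 → 00 (or its reverse).

56 miles — the shortest possible round trip.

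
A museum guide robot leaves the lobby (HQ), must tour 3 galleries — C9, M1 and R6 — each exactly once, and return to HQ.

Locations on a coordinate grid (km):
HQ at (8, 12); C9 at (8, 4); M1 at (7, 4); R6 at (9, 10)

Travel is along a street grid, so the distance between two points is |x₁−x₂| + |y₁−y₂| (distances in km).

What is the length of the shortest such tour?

HQ→C9→M1→R6→HQ: 8+1+8+3 = 20
HQ→C9→R6→M1→HQ: 8+7+8+9 = 32
HQ→M1→C9→R6→HQ: 9+1+7+3 = 20
The minimum is 20.
One optimal route: HQ → C9 → M1 → R6 → HQ (or its reverse).

Shortest round trip = 20 km.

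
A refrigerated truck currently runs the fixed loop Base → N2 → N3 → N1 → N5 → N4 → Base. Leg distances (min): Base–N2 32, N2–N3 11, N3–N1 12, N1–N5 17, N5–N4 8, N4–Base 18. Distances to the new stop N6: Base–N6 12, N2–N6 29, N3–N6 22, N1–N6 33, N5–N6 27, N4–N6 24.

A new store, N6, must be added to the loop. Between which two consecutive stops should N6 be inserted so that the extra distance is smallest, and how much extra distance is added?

Insertion cost between consecutive stops i–j is d(i,N6) + d(N6,j) − d(i,j):
  between Base and N2: 12 + 29 − 32 = 9
  between N2 and N3: 29 + 22 − 11 = 40
  between N3 and N1: 22 + 33 − 12 = 43
  between N1 and N5: 33 + 27 − 17 = 43
  between N5 and N4: 27 + 24 − 8 = 43
  between N4 and Base: 24 + 12 − 18 = 18
Cheapest insertion is between Base and N2, adding 9.
New total = 98 + 9 = 107.

+9 min — insert N6 between Base and N2.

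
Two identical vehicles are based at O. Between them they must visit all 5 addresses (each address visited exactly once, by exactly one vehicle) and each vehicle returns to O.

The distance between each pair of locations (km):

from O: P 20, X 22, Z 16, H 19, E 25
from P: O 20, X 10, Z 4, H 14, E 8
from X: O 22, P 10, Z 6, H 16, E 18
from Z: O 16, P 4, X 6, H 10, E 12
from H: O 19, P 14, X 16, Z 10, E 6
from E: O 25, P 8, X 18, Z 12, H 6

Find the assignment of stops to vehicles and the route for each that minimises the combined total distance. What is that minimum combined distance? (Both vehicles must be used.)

There are 2^4 − 1 = 15 ways to divide the 5 stops into two non-empty groups. For each, the best each vehicle can do is its own shortest tour through its group:
  {P} + {X, Z, H, E}: 40 + 65 = 105
  {X} + {P, Z, H, E}: 44 + 53 = 97
  {P, X} + {Z, H, E}: 52 + 53 = 105
  {Z} + {P, X, H, E}: 32 + 65 = 97
  {P, Z} + {X, H, E}: 40 + 65 = 105
  {X, Z} + {P, H, E}: 44 + 53 = 97
  … (15 splits in total)
Best: vehicle 1 O → X → O = 44; vehicle 2 O → Z → P → E → H → O = 53; combined 97.

97 km — the smallest possible combined total.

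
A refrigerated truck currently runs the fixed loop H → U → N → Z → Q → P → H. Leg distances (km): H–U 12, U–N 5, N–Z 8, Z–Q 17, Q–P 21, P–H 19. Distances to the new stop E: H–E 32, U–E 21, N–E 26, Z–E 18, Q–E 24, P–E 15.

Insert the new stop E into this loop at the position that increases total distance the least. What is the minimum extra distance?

Insertion cost between consecutive stops i–j is d(i,E) + d(E,j) − d(i,j):
  between H and U: 32 + 21 − 12 = 41
  between U and N: 21 + 26 − 5 = 42
  between N and Z: 26 + 18 − 8 = 36
  between Z and Q: 18 + 24 − 17 = 25
  between Q and P: 24 + 15 − 21 = 18
  between P and H: 15 + 32 − 19 = 28
Cheapest insertion is between Q and P, adding 18.
New total = 82 + 18 = 100.

+18 km — insert E between Q and P.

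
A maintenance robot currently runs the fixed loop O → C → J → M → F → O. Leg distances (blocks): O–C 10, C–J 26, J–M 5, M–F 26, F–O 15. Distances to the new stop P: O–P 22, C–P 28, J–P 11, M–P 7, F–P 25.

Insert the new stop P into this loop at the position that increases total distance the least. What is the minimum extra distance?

Insertion cost between consecutive stops i–j is d(i,P) + d(P,j) − d(i,j):
  between O and C: 22 + 28 − 10 = 40
  between C and J: 28 + 11 − 26 = 13
  between J and M: 11 + 7 − 5 = 13
  between M and F: 7 + 25 − 26 = 6
  between F and O: 25 + 22 − 15 = 32
Cheapest insertion is between M and F, adding 6.
New total = 82 + 6 = 88.

Minimum extra distance: 6 blocks, inserting P between M and F.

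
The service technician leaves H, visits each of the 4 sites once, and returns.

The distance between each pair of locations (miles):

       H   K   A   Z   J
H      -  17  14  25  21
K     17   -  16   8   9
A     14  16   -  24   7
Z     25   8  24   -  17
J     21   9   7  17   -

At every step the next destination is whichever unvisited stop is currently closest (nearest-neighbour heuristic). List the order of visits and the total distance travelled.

Total distance 63 miles via the nearest-neighbour route H → A → J → K → Z → H.

From H: distances to unvisited — A=14, K=17, J=21, Z=25. Nearest is A (14).
From A: distances to unvisited — J=7, K=16, Z=24. Nearest is J (7).
From J: distances to unvisited — K=9, Z=17. Nearest is K (9).
From K: distances to unvisited — Z=8. Nearest is Z (8).
Return Z→H: 25.
Total = 14 + 7 + 9 + 8 + 25 = 63.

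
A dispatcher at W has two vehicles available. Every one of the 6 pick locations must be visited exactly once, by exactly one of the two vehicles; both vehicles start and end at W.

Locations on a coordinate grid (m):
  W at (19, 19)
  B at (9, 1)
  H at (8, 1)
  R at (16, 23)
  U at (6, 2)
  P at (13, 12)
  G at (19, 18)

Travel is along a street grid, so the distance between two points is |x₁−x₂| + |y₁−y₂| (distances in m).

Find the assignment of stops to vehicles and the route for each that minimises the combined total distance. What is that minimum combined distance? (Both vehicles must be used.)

Minimum combined distance: 72 m.

There are 2^5 − 1 = 31 ways to divide the 6 stops into two non-empty groups. For each, the best each vehicle can do is its own shortest tour through its group:
  {B} + {H, R, U, P, G}: 56 + 70 = 126
  {H} + {B, R, U, P, G}: 58 + 70 = 128
  {B, H} + {R, U, P, G}: 58 + 68 = 126
  {R} + {B, H, U, P, G}: 14 + 62 = 76
  {B, R} + {H, U, P, G}: 64 + 62 = 126
  {H, R} + {B, U, P, G}: 66 + 62 = 128
  … (31 splits in total)
  {B, H, R, U, P} + {G}: 70 + 2 = 72  ← best
Best: vehicle 1 W → B → H → U → P → R → W = 70; vehicle 2 W → G → W = 2; combined 72.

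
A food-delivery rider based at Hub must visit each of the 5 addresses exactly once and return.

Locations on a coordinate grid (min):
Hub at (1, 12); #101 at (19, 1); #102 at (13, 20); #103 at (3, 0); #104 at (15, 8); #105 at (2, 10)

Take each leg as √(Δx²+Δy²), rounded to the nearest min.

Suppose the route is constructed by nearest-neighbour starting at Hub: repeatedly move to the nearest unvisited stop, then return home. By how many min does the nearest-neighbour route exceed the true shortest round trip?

Hub: #105=2, #103=12, #102=14, #104=15, #101=21 ⇒ #105
#105: #103=10, #104=13, #102=15, #101=19 ⇒ #103
#103: #104=14, #101=16, #102=22 ⇒ #104
#104: #101=8, #102=12 ⇒ #101
#101: #102=20 ⇒ #102
NN route Hub → #105 → #103 → #104 → #101 → #102 → Hub costs 68.
Optimal: Hub → #102 → #104 → #101 → #103 → #105 → Hub costs 62 (by enumerating all 60 distinct tours).
Excess = 68 − 62 = 6.

6 min longer than the optimal tour.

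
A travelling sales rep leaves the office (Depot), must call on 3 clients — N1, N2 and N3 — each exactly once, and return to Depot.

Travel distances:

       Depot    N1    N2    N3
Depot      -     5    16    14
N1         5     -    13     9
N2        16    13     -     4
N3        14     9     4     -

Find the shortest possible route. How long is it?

Depot→N1→N2→N3→Depot: 5+13+4+14 = 36
Depot→N1→N3→N2→Depot: 5+9+4+16 = 34
Depot→N2→N1→N3→Depot: 16+13+9+14 = 52
The minimum is 34.
One optimal route: Depot → N1 → N3 → N2 → Depot (or its reverse).

Shortest round trip = 34.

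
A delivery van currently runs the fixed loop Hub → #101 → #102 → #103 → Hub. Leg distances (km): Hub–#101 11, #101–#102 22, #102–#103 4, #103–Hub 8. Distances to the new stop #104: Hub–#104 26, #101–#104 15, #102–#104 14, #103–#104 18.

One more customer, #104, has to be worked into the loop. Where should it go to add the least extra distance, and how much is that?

Minimum extra distance: 7 km, inserting #104 between #101 and #102.

Insertion cost between consecutive stops i–j is d(i,#104) + d(#104,j) − d(i,j):
  between Hub and #101: 26 + 15 − 11 = 30
  between #101 and #102: 15 + 14 − 22 = 7
  between #102 and #103: 14 + 18 − 4 = 28
  between #103 and Hub: 18 + 26 − 8 = 36
Cheapest insertion is between #101 and #102, adding 7.
New total = 45 + 7 = 52.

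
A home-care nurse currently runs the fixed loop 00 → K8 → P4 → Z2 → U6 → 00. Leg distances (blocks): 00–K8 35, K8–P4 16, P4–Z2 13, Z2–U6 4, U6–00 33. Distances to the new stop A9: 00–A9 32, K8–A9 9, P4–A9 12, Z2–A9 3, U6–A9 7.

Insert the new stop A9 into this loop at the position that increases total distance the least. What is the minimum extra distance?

+2 blocks — insert A9 between P4 and Z2.

Insertion cost between consecutive stops i–j is d(i,A9) + d(A9,j) − d(i,j):
  between 00 and K8: 32 + 9 − 35 = 6
  between K8 and P4: 9 + 12 − 16 = 5
  between P4 and Z2: 12 + 3 − 13 = 2
  between Z2 and U6: 3 + 7 − 4 = 6
  between U6 and 00: 7 + 32 − 33 = 6
Cheapest insertion is between P4 and Z2, adding 2.
New total = 101 + 2 = 103.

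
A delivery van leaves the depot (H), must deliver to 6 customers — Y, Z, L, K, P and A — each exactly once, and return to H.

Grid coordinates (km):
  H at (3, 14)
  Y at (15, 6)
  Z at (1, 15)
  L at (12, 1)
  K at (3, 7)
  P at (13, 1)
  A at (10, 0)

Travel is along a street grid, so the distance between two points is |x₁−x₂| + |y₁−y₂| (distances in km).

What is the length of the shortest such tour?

H - Y - Z - L - K - P - A - H: 20+23+25+15+16+4+21 = 124
H - Y - Z - L - K - A - P - H: 20+23+25+15+14+4+23 = 124
H - Y - Z - L - P - K - A - H: 20+23+25+1+16+14+21 = 120
H - Y - Z - L - P - A - K - H: 20+23+25+1+4+14+7 = 94
H - Y - Z - L - A - K - P - H: 20+23+25+3+14+16+23 = 124
H - Y - Z - L - A - P - K - H: 20+23+25+3+4+16+7 = 98
H - Y - Z - K - L - P - A - H: 20+23+10+15+1+4+21 = 94
H - Y - Z - K - L - A - P - H: 20+23+10+15+3+4+23 = 98
… (352 more)
H - Y - P - L - A - K - Z - H: 20+7+1+3+14+10+3 = 58  ← best
The minimum is 58.
One optimal route: H → Y → P → L → A → K → Z → H (or its reverse).

Shortest round trip = 58 km.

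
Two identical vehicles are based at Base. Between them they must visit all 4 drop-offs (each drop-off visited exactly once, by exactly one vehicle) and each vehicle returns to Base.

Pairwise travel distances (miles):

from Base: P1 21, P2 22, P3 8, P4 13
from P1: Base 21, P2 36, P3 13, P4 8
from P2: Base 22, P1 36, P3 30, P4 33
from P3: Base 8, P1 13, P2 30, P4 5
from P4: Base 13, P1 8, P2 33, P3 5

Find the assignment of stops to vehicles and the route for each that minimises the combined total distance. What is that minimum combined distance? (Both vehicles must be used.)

Minimum combined distance: 86 miles.

Check every non-empty split of the stops between the two vehicles; for each half take its own optimal tour:
  {P1} + {P2, P3, P4}: 42 + 68 = 110
  {P2} + {P1, P3, P4}: 44 + 42 = 86
  {P1, P2} + {P3, P4}: 79 + 26 = 105
  {P3} + {P1, P2, P4}: 16 + 79 = 95
  {P1, P3} + {P2, P4}: 42 + 68 = 110
  {P2, P3} + {P1, P4}: 60 + 42 = 102
  … (7 splits in total)
Best: vehicle 1 Base → P2 → Base = 44; vehicle 2 Base → P1 → P4 → P3 → Base = 42; combined 86.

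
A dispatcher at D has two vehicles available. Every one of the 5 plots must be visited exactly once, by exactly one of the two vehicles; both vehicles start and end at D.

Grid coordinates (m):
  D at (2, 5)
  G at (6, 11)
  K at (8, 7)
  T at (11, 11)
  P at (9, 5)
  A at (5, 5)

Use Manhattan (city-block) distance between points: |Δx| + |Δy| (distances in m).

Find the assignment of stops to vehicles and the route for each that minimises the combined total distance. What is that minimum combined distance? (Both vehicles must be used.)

Minimum combined distance: 38 m.

There are 2^4 − 1 = 15 ways to divide the 5 stops into two non-empty groups. For each, the best each vehicle can do is its own shortest tour through its group:
  {G} + {K, T, P, A}: 20 + 30 = 50
  {K} + {G, T, P, A}: 16 + 30 = 46
  {G, K} + {T, P, A}: 24 + 30 = 54
  {T} + {G, K, P, A}: 30 + 26 = 56
  {G, T} + {K, P, A}: 30 + 18 = 48
  {K, T} + {G, P, A}: 30 + 26 = 56
  … (15 splits in total)
  {G, K, T, P} + {A}: 32 + 6 = 38  ← best
Best: vehicle 1 D → G → T → K → P → D = 32; vehicle 2 D → A → D = 6; combined 38.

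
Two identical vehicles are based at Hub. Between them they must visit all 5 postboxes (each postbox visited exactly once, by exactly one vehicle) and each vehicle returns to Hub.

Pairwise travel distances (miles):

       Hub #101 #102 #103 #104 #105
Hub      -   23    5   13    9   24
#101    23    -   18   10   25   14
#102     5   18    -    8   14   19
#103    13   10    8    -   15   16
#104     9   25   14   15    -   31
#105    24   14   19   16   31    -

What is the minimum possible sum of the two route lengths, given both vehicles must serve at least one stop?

79 miles — the smallest possible combined total.

Try each way of splitting the stops between the two vehicles (each non-empty) and, for each split, find the best tour for each vehicle:
  {#101} + {#102, #103, #104, #105}: 46 + 64 = 110
  {#102} + {#101, #103, #104, #105}: 10 + 72 = 82
  {#101, #102} + {#103, #104, #105}: 46 + 64 = 110
  {#103} + {#101, #102, #104, #105}: 26 + 72 = 98
  {#101, #103} + {#102, #104, #105}: 46 + 64 = 110
  {#102, #103} + {#101, #104, #105}: 26 + 72 = 98
  … (15 splits in total)
  {#104} + {#101, #102, #103, #105}: 18 + 61 = 79  ← best
Best: vehicle 1 Hub → #104 → Hub = 18; vehicle 2 Hub → #102 → #103 → #101 → #105 → Hub = 61; combined 79.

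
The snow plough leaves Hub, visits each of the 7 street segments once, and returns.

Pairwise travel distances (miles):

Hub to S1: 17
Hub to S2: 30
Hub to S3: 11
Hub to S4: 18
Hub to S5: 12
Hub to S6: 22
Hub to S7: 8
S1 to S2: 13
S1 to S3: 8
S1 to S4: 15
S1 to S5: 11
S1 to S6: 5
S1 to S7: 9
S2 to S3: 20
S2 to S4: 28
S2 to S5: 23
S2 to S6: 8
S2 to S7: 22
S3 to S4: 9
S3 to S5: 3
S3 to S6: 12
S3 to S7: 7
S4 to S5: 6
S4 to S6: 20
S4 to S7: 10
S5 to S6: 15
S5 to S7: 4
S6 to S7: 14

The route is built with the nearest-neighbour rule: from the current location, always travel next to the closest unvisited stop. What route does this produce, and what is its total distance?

82 miles along Hub → S7 → S5 → S3 → S1 → S6 → S2 → S4 → Hub.

At Hub the remaining stops are S7 8, S3 11, S5 12, S1 17, S4 18, S6 22, S2 30; go to S7.
At S7 the remaining stops are S5 4, S3 7, S1 9, S4 10, S6 14, S2 22; go to S5.
At S5 the remaining stops are S3 3, S4 6, S1 11, S6 15, S2 23; go to S3.
At S3 the remaining stops are S1 8, S4 9, S6 12, S2 20; go to S1.
At S1 the remaining stops are S6 5, S2 13, S4 15; go to S6.
At S6 the remaining stops are S2 8, S4 20; go to S2.
At S2 the remaining stops are S4 28; go to S4.
Return S4→Hub: 18.
Total = 8 + 4 + 3 + 8 + 5 + 8 + 28 + 18 = 82.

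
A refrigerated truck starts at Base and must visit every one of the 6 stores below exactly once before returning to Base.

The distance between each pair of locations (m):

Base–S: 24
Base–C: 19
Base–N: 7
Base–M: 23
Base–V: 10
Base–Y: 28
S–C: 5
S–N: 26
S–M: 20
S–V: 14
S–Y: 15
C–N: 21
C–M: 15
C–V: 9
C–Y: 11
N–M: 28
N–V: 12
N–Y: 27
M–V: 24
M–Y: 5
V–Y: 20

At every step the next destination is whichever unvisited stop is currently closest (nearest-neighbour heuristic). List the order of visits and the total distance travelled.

Base → [N:7 / V:10 / C:19 / M:23 / S:24 / Y:28] → N (7)
N → [V:12 / C:21 / S:26 / Y:27 / M:28] → V (12)
V → [C:9 / S:14 / Y:20 / M:24] → C (9)
C → [S:5 / Y:11 / M:15] → S (5)
S → [Y:15 / M:20] → Y (15)
Y → [M:5] → M (5)
Return M→Base: 23.
Total = 7 + 12 + 9 + 5 + 15 + 5 + 23 = 76.

76 m along Base → N → V → C → S → Y → M → Base.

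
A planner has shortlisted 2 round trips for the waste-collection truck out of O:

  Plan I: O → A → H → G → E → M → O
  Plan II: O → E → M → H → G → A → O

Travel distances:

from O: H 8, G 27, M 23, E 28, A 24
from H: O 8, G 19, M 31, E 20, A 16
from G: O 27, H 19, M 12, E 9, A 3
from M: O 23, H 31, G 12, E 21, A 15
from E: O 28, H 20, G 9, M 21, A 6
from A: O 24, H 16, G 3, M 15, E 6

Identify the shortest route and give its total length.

Plan I: 24 + 16 + 19 + 9 + 21 + 23 = 112
Plan II: 28 + 21 + 31 + 19 + 3 + 24 = 126

Shortest is Plan I, total 112.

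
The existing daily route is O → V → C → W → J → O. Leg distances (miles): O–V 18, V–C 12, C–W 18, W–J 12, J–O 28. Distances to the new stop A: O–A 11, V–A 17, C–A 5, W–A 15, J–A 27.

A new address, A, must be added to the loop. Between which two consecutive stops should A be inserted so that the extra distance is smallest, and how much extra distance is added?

+2 miles — insert A between C and W.

Insertion cost between consecutive stops i–j is d(i,A) + d(A,j) − d(i,j):
  between O and V: 11 + 17 − 18 = 10
  between V and C: 17 + 5 − 12 = 10
  between C and W: 5 + 15 − 18 = 2
  between W and J: 15 + 27 − 12 = 30
  between J and O: 27 + 11 − 28 = 10
Cheapest insertion is between C and W, adding 2.
New total = 88 + 2 = 90.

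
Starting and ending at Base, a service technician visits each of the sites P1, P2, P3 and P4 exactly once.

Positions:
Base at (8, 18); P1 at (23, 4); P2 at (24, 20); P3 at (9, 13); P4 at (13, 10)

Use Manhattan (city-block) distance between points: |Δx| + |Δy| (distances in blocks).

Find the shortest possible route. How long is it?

Minimum total distance: 64 blocks.

Base-P1-P2-P3-P4-Base: 29+17+22+7+13 = 88
Base-P1-P2-P4-P3-Base: 29+17+21+7+6 = 80
Base-P1-P3-P2-P4-Base: 29+23+22+21+13 = 108
Base-P1-P3-P4-P2-Base: 29+23+7+21+18 = 98
Base-P1-P4-P2-P3-Base: 29+16+21+22+6 = 94
Base-P1-P4-P3-P2-Base: 29+16+7+22+18 = 92
Base-P2-P1-P3-P4-Base: 18+17+23+7+13 = 78
Base-P2-P1-P4-P3-Base: 18+17+16+7+6 = 64
Base-P2-P3-P1-P4-Base: 18+22+23+16+13 = 92
Base-P2-P4-P1-P3-Base: 18+21+16+23+6 = 84
Base-P3-P1-P2-P4-Base: 6+23+17+21+13 = 80
Base-P3-P2-P1-P4-Base: 6+22+17+16+13 = 74
The minimum is 64.
One optimal route: Base → P2 → P1 → P4 → P3 → Base (or its reverse).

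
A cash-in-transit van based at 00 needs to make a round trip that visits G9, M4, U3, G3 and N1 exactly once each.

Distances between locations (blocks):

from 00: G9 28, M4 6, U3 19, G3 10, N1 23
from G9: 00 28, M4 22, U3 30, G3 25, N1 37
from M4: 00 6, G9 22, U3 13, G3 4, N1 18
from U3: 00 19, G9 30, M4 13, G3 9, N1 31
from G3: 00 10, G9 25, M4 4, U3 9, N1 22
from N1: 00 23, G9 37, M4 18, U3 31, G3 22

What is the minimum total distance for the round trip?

Shortest round trip = 109 blocks.

There are 60 distinct closed tours to check (reversals are equivalent).
00-G9-M4-U3-G3-N1-00: 28+22+13+9+22+23 = 117
00-G9-M4-U3-N1-G3-00: 28+22+13+31+22+10 = 126
00-G9-M4-G3-U3-N1-00: 28+22+4+9+31+23 = 117
00-G9-M4-G3-N1-U3-00: 28+22+4+22+31+19 = 126
00-G9-M4-N1-U3-G3-00: 28+22+18+31+9+10 = 118
00-G9-M4-N1-G3-U3-00: 28+22+18+22+9+19 = 118
00-G9-U3-M4-G3-N1-00: 28+30+13+4+22+23 = 120
00-G9-U3-M4-N1-G3-00: 28+30+13+18+22+10 = 121
00-G9-U3-G3-M4-N1-00: 28+30+9+4+18+23 = 112
00-G9-U3-G3-N1-M4-00: 28+30+9+22+18+6 = 113
00-G9-U3-N1-M4-G3-00: 28+30+31+18+4+10 = 121
00-G9-U3-N1-G3-M4-00: 28+30+31+22+4+6 = 121
00-G9-G3-M4-U3-N1-00: 28+25+4+13+31+23 = 124
00-G9-G3-M4-N1-U3-00: 28+25+4+18+31+19 = 125
… (46 more)
00-M4-G3-U3-G9-N1-00: 6+4+9+30+37+23 = 109  ← best
The minimum is 109.
One optimal route: 00 → M4 → G3 → U3 → G9 → N1 → 00 (or its reverse).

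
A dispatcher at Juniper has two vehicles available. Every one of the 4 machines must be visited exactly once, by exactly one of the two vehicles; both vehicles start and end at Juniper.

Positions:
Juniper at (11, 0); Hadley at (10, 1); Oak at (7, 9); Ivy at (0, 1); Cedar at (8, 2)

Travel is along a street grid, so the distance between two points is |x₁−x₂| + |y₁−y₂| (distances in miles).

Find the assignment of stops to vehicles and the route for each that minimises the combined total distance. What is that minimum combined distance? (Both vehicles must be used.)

Minimum combined distance: 44 miles.

Try each way of splitting the stops between the two vehicles (each non-empty) and, for each split, find the best tour for each vehicle:
  {Hadley} + {Oak, Ivy, Cedar}: 4 + 40 = 44
  {Oak} + {Hadley, Ivy, Cedar}: 26 + 26 = 52
  {Hadley, Oak} + {Ivy, Cedar}: 26 + 26 = 52
  {Ivy} + {Hadley, Oak, Cedar}: 24 + 26 = 50
  {Hadley, Ivy} + {Oak, Cedar}: 24 + 26 = 50
  {Oak, Ivy} + {Hadley, Cedar}: 40 + 10 = 50
  … (7 splits in total)
Best: vehicle 1 Juniper → Hadley → Juniper = 4; vehicle 2 Juniper → Ivy → Oak → Cedar → Juniper = 40; combined 44.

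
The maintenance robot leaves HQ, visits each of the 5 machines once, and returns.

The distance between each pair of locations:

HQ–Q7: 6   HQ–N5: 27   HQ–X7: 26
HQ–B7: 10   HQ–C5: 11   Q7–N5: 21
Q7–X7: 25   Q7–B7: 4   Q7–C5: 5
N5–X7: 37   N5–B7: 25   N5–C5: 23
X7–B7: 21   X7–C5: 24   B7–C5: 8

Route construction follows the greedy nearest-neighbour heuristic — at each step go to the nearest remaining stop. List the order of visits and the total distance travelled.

HQ → [Q7:6 / B7:10 / C5:11 / X7:26 / N5:27] → Q7 (6)
Q7 → [B7:4 / C5:5 / N5:21 / X7:25] → B7 (4)
B7 → [C5:8 / X7:21 / N5:25] → C5 (8)
C5 → [N5:23 / X7:24] → N5 (23)
N5 → [X7:37] → X7 (37)
Return X7→HQ: 26.
Total = 6 + 4 + 8 + 23 + 37 + 26 = 104.

104 along HQ → Q7 → B7 → C5 → N5 → X7 → HQ.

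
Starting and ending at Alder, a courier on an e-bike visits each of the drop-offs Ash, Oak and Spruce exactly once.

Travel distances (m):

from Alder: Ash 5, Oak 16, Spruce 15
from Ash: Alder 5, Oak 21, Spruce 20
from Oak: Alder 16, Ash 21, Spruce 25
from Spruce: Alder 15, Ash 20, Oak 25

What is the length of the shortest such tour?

There are 3 distinct closed tours to check (reversals are equivalent).
Alder - Ash - Oak - Spruce - Alder: 5+21+25+15 = 66
Alder - Ash - Spruce - Oak - Alder: 5+20+25+16 = 66
Alder - Oak - Ash - Spruce - Alder: 16+21+20+15 = 72
The minimum is 66.
One optimal route: Alder → Ash → Oak → Spruce → Alder (or its reverse).

Minimum total distance: 66 m.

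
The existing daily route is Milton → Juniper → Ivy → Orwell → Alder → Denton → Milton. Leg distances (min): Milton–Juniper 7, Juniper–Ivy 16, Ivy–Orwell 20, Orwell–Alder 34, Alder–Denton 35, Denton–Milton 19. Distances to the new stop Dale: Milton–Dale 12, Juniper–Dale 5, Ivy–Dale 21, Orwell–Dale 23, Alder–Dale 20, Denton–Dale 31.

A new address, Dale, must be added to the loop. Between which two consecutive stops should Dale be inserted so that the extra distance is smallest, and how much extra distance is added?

Insertion cost between consecutive stops i–j is d(i,Dale) + d(Dale,j) − d(i,j):
  between Milton and Juniper: 12 + 5 − 7 = 10
  between Juniper and Ivy: 5 + 21 − 16 = 10
  between Ivy and Orwell: 21 + 23 − 20 = 24
  between Orwell and Alder: 23 + 20 − 34 = 9
  between Alder and Denton: 20 + 31 − 35 = 16
  between Denton and Milton: 31 + 12 − 19 = 24
Cheapest insertion is between Orwell and Alder, adding 9.
New total = 131 + 9 = 140.

+9 min — insert Dale between Orwell and Alder.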